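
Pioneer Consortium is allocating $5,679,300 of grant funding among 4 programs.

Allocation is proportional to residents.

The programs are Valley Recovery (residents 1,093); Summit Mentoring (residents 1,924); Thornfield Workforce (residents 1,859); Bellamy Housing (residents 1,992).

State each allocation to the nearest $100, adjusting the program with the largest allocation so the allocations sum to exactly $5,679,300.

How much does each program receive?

Valley Recovery: $903,800; Summit Mentoring: $1,591,000; Thornfield Workforce: $1,537,200; Bellamy Housing: $1,647,300

Total residents = 6,868.
Pro-rata amounts: Valley Recovery 1,093/6,868 × $5,679,300 = 903,825.70; Summit Mentoring 1,924/6,868 × $5,679,300 = 1,590,997.85; Thornfield Workforce 1,859/6,868 × $5,679,300 = 1,537,247.92; Bellamy Housing 1,992/6,868 × $5,679,300 = 1,647,228.54.
After rounding ($100): Valley Recovery $903,800; Summit Mentoring $1,591,000; Thornfield Workforce $1,537,200; Bellamy Housing $1,647,200. Sum = $5,679,200.
Difference $5,679,300 − $5,679,200 = +$100 applied to largest allocation (Bellamy Housing): Bellamy Housing becomes $1,647,300.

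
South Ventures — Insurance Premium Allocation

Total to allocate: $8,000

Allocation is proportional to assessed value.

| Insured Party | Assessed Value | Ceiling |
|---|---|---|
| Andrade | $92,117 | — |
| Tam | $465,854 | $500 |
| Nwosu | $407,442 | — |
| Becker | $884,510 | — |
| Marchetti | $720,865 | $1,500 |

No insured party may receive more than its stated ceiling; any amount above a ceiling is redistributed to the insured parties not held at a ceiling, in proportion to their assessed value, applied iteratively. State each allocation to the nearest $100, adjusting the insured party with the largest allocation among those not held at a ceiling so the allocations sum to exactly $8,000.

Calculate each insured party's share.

Assessed value total: 2,570,788.
Unconstrained shares: Andrade 286.66; Tam 1,449.68; Nwosu 1,267.91; Becker 2,752.49; Marchetti 2,243.25.
Held at cap: Tam ($500), Marchetti ($1,500); remaining pool $6,000 reallocated over remaining assessed value 1,384,069.
Remaining shares: Andrade 399.33 → $400; Nwosu 1,766.28 → $1,800; Becker 3,834.39 → $3,800.

Andrade: $400 · Tam: $500 · Nwosu: $1,800 · Becker: $3,800 · Marchetti: $1,500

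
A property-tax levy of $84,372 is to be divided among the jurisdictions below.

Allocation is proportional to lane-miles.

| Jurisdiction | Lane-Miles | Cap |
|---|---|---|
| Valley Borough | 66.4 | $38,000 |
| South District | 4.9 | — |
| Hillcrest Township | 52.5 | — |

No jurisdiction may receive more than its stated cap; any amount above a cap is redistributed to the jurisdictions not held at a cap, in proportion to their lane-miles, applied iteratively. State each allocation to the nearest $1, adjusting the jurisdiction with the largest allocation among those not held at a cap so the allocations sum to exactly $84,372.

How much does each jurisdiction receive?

Combined lane-miles = 123.8.
Pro-rata shares before constraints: Valley Borough 45,252.83; South District 3,339.44; Hillcrest Township 35,779.73.
Capped: Valley Borough ($38,000); remaining pool $46,372 reallocated over remaining lane-miles 57.4.
Remaining shares: South District 3,958.59 → $3,959; Hillcrest Township 42,413.41 → $42,413.

Valley Borough: $38,000 · South District: $3,959 · Hillcrest Township: $42,413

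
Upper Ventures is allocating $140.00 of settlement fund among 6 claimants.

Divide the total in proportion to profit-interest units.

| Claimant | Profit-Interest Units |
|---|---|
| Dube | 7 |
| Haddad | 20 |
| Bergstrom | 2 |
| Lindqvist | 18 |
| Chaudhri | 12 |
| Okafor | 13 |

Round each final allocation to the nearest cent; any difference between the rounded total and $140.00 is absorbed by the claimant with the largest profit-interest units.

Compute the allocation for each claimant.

Dube: $13.61; Haddad: $38.89; Bergstrom: $3.89; Lindqvist: $35.00; Chaudhri: $23.33; Okafor: $25.28

Profit-interest units total: 7 + 20 + 2 + 18 + 12 + 13 = 72.
Raw shares: Dube 13.6111; Haddad 38.8889; Bergstrom 3.8889; Lindqvist 35.0000; Chaudhri 23.3333; Okafor 25.2778.
After rounding (cent): Dube $13.61; Haddad $38.89; Bergstrom $3.89; Lindqvist $35.00; Chaudhri $23.33; Okafor $25.28. Sum = $140.00.
Rounded total matches; no reconciliation needed.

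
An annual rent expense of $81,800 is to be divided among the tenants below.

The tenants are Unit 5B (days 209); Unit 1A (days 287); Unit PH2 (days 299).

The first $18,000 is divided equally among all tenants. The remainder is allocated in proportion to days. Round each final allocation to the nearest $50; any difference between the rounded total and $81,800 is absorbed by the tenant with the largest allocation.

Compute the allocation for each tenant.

First tranche $18,000 split equally: $6,000 each.
Remainder $63,800 by days (total 795): Unit 5B 16,772.58 → $16,750; Unit 1A 23,032.20 → $23,050; Unit PH2 23,995.22 → $24,000.
Totals: Unit 5B $6,000 + $16,750 = $22,750; Unit 1A $6,000 + $23,050 = $29,050; Unit PH2 $6,000 + $24,000 = $30,000.

Unit 5B: $22,750 | Unit 1A: $29,050 | Unit PH2: $30,000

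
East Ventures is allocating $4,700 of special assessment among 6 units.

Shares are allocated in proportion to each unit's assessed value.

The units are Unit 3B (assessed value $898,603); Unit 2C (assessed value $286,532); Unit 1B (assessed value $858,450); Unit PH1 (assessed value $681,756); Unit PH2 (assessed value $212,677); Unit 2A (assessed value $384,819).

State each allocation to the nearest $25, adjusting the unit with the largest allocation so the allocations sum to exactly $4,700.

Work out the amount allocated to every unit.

Unit 3B: $1,250 · Unit 2C: $400 · Unit 1B: $1,225 · Unit PH1: $975 · Unit PH2: $300 · Unit 2A: $550

Assessed value total: 3,322,837.
Pro-rata amounts: Unit 3B 898,603/3,322,837 × $4,700 = 1,271.03; Unit 2C 286,532/3,322,837 × $4,700 = 405.29; Unit 1B 858,450/3,322,837 × $4,700 = 1,214.24; Unit PH1 681,756/3,322,837 × $4,700 = 964.31; Unit PH2 212,677/3,322,837 × $4,700 = 300.82; Unit 2A 384,819/3,322,837 × $4,700 = 544.31.
At nearest $25: Unit 3B $1,275; Unit 2C $400; Unit 1B $1,225; Unit PH1 $975; Unit PH2 $300; Unit 2A $550. Sum = $4,725.
Difference $4,700 − $4,725 = −$25 applied to largest allocation (Unit 3B): Unit 3B becomes $1,250.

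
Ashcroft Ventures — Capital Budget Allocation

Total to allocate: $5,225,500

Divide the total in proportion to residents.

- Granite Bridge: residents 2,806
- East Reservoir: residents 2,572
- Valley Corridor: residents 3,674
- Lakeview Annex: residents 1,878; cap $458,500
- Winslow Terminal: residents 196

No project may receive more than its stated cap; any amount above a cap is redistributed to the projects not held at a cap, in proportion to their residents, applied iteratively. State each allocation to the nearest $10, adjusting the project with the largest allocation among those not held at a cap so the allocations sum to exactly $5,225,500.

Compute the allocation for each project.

Total residents = 11,126.
Pro-rata shares before constraints: Granite Bridge 1,317,881.81; East Reservoir 1,207,980.05; Valley Corridor 1,725,551.59; Lakeview Annex 882,032.09; Winslow Terminal 92,054.47.
Cap binds for Lakeview Annex ($458,500); residual $4,767,000 reallocated over remaining residents 9,248.
Redistributed shares: Granite Bridge 1,446,388.62 → $1,446,390; East Reservoir 1,325,770.33 → $1,325,770; Valley Corridor 1,893,810.34 → $1,893,810; Winslow Terminal 101,030.71 → $101,030.

Granite Bridge: $1,446,390 | East Reservoir: $1,325,770 | Valley Corridor: $1,893,810 | Lakeview Annex: $458,500 | Winslow Terminal: $101,030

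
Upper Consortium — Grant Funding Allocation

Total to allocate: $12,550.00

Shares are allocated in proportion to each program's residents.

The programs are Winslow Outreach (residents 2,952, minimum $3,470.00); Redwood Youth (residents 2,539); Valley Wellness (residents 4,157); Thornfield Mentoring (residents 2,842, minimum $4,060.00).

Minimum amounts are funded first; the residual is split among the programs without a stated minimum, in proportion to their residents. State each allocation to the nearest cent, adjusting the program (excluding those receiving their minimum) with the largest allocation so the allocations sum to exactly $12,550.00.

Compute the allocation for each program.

Fund the minimums — Winslow Outreach $3,470.00; Thornfield Mentoring $4,060.00. Balance $5,020.00.
Balance split over remaining residents 6,696: Redwood Youth 1,903.4916 → $1,903.49; Valley Wellness 3,116.5084 → $3,116.51.

Winslow Outreach: $3,470.00 | Redwood Youth: $1,903.49 | Valley Wellness: $3,116.51 | Thornfield Mentoring: $4,060.00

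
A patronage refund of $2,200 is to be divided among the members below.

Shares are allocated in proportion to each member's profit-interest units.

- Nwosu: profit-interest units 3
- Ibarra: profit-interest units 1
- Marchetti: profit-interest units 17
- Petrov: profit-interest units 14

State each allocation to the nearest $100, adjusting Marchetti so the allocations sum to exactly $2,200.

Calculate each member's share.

Nwosu: $200 · Ibarra: $100 · Marchetti: $1,000 · Petrov: $900

Total profit-interest units = 35.
Raw shares: Nwosu 3/35 × $2,200 = 188.57; Ibarra 1/35 × $2,200 = 62.86; Marchetti 17/35 × $2,200 = 1,068.57; Petrov 14/35 × $2,200 = 880.00.
After rounding ($100): Nwosu $200; Ibarra $100; Marchetti $1,100; Petrov $900. Sum = $2,300.
Difference $2,200 − $2,300 = −$100 applied to Marchetti: Marchetti becomes $1,000.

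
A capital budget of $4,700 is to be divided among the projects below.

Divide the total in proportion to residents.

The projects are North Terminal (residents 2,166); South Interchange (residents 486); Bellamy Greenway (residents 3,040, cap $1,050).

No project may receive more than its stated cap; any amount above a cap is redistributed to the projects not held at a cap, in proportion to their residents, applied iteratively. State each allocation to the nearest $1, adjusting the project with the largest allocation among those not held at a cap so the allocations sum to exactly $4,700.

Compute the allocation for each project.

North Terminal: $2,981 | South Interchange: $669 | Bellamy Greenway: $1,050

Total residents = 5,692.
Pro-rata shares before constraints: North Terminal 1,788.51; South Interchange 401.30; Bellamy Greenway 2,510.19.
Cap binds for Bellamy Greenway ($1,050); remaining pool $3,650 reallocated over remaining residents 2,652.
Shares after redistribution: North Terminal 2,981.11 → $2,981; South Interchange 668.89 → $669.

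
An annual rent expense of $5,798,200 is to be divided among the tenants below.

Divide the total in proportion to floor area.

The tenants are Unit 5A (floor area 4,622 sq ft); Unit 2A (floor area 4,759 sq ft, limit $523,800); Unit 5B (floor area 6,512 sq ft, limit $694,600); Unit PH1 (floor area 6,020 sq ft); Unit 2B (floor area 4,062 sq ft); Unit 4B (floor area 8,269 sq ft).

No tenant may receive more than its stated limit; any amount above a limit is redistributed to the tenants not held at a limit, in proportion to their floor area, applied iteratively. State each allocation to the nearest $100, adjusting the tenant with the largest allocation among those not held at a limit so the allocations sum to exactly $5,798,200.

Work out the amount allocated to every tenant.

Total floor area = 34,244.
Unconstrained shares: Unit 5A 782,597.84; Unit 2A 805,794.70; Unit 5B 1,102,612.97; Unit PH1 1,019,307.44; Unit 2B 687,778.54; Unit 4B 1,400,108.51.
Held at cap: Unit 2A ($523,800), Unit 5B ($694,600); balance $4,579,800 reallocated over remaining floor area 22,973.
Redistributed shares: Unit 5A 921,422.35 → $921,400; Unit PH1 1,200,121.71 → $1,200,100; Unit 2B 809,783.12 → $809,800; Unit 4B 1,648,472.82 → $1,648,500.

Unit 5A: $921,400 | Unit 2A: $523,800 | Unit 5B: $694,600 | Unit PH1: $1,200,100 | Unit 2B: $809,800 | Unit 4B: $1,648,500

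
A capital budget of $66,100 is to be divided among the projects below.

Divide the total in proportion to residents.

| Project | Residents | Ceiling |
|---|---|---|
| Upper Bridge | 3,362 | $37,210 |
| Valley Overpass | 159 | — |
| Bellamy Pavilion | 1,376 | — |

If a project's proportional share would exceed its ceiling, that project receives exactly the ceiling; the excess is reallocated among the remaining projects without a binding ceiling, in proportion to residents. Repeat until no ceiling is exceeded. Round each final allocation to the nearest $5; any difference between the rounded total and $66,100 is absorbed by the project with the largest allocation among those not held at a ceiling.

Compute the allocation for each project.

Upper Bridge: $37,210; Valley Overpass: $2,995; Bellamy Pavilion: $25,895

Total residents = 4,897.
Proportional shares (ignoring caps): Upper Bridge 45,380.48; Valley Overpass 2,146.19; Bellamy Pavilion 18,573.33.
Capped: Upper Bridge ($37,210); remaining pool $28,890 reallocated over remaining residents 1,535.
Shares after redistribution: Valley Overpass 2,992.51 → $2,995; Bellamy Pavilion 25,897.49 → $25,895.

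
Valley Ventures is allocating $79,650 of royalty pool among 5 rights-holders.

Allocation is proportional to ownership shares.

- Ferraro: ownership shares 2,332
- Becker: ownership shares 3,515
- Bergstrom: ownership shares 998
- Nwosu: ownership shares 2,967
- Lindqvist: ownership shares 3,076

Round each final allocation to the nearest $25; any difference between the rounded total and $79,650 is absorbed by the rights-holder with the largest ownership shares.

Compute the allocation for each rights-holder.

Ferraro: $14,400; Becker: $21,750; Bergstrom: $6,175; Nwosu: $18,325; Lindqvist: $19,000

Sum of ownership shares: 12,888.
Raw shares: Ferraro 2,332/12,888 × $79,650 = 14,412.15; Becker 3,515/12,888 × $79,650 = 21,723.29; Bergstrom 998/12,888 × $79,650 = 6,167.81; Nwosu 2,967/12,888 × $79,650 = 18,336.56; Lindqvist 3,076/12,888 × $79,650 = 19,010.20.
At nearest $25: Ferraro $14,400; Becker $21,725; Bergstrom $6,175; Nwosu $18,325; Lindqvist $19,000. Sum = $79,625.
Difference $79,650 − $79,625 = +$25 applied to largest ownership shares (Becker): Becker becomes $21,750.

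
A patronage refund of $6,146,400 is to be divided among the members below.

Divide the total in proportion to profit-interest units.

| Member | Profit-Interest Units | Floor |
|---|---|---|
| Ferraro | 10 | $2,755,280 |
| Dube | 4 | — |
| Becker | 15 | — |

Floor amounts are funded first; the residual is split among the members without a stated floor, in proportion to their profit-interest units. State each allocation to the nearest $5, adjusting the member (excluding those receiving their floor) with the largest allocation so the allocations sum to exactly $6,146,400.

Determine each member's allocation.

Ferraro: $2,755,280 | Dube: $713,920 | Becker: $2,677,200

Fund the minimums — Ferraro $2,755,280. Balance $3,391,120.
Balance split over remaining profit-interest units 19: Dube 713,920.00 → $713,920; Becker 2,677,200.00 → $2,677,200.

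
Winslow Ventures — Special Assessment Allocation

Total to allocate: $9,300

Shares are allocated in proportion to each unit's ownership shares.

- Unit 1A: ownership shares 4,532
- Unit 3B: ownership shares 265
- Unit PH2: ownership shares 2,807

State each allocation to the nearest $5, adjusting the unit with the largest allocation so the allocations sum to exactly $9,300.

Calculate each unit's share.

Total ownership shares = 7,604.
Pro-rata amounts: Unit 1A 4,532/7,604 × $9,300 = 5,542.82; Unit 3B 265/7,604 × $9,300 = 324.11; Unit PH2 2,807/7,604 × $9,300 = 3,433.07.
After rounding ($5): Unit 1A $5,545; Unit 3B $325; Unit PH2 $3,435. Sum = $9,305.
Difference $9,300 − $9,305 = −$5 applied to largest allocation (Unit 1A): Unit 1A becomes $5,540.

Unit 1A: $5,540 | Unit 3B: $325 | Unit PH2: $3,435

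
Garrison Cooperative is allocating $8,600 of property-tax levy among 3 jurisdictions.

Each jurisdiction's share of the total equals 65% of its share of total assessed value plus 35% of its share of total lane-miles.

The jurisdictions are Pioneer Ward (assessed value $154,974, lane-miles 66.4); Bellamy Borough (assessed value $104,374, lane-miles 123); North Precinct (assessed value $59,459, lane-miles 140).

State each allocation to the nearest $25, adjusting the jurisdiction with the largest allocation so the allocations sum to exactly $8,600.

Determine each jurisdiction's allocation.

Pioneer Ward: $3,325 | Bellamy Borough: $2,950 | North Precinct: $2,325

Assessed value total 318,807; lane-miles total 329.4.
Composite weights (65% assessed value + 35% lane-miles): Pioneer Ward 0.3865; Bellamy Borough 0.3435; North Precinct 0.2700.
Raw shares: Pioneer Ward 3,324.08; Bellamy Borough 2,954.06; North Precinct 2,321.86.
After rounding ($25): Pioneer Ward $3,325; Bellamy Borough $2,950; North Precinct $2,325. Sum = $8,600.
Sum already equals the total — no adjustment.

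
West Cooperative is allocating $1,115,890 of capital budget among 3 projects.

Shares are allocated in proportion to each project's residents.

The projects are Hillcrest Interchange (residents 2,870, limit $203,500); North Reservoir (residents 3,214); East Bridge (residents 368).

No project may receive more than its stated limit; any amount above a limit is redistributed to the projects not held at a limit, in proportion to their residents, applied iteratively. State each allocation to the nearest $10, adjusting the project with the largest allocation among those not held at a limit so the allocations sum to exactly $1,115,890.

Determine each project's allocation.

Combined residents = 6,452.
Pro-rata shares before constraints: Hillcrest Interchange 496,373.88; North Reservoir 555,869.57; East Bridge 63,646.55.
Cap binds for Hillcrest Interchange ($203,500); balance $912,390 reallocated over remaining residents 3,582.
Redistributed shares: North Reservoir 818,654.79 → $818,650; East Bridge 93,735.21 → $93,740.

Hillcrest Interchange: $203,500 · North Reservoir: $818,650 · East Bridge: $93,740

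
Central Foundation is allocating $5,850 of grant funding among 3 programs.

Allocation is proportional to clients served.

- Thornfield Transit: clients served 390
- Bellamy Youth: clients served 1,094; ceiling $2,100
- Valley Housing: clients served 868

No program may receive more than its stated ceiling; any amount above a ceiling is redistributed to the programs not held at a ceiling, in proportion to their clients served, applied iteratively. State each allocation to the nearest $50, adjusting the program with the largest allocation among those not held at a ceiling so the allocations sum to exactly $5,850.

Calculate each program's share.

Sum of clients served: 2,352.
Proportional shares (ignoring caps): Thornfield Transit 970.03; Bellamy Youth 2,721.05; Valley Housing 2,158.93.
Capped: Bellamy Youth ($2,100); remaining pool $3,750 reallocated over remaining clients served 1,258.
Redistributed shares: Thornfield Transit 1,162.56 → $1,150; Valley Housing 2,587.44 → $2,600.

Thornfield Transit: $1,150; Bellamy Youth: $2,100; Valley Housing: $2,600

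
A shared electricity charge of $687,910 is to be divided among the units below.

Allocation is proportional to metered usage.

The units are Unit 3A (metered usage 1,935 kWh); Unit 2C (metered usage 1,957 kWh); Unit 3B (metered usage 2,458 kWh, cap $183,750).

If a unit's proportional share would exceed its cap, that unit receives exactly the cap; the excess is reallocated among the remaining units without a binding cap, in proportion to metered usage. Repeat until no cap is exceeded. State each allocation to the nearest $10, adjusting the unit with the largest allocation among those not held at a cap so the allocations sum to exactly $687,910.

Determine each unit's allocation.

Total metered usage = 6,350.
Unconstrained shares: Unit 3A 209,622.97; Unit 2C 212,006.28; Unit 3B 266,280.75.
Held at cap: Unit 3B ($183,750); balance $504,160 reallocated over remaining metered usage 3,892.
Redistributed shares: Unit 3A 250,655.09 → $250,660; Unit 2C 253,504.91 → $253,500.

Unit 3A: $250,660 · Unit 2C: $253,500 · Unit 3B: $183,750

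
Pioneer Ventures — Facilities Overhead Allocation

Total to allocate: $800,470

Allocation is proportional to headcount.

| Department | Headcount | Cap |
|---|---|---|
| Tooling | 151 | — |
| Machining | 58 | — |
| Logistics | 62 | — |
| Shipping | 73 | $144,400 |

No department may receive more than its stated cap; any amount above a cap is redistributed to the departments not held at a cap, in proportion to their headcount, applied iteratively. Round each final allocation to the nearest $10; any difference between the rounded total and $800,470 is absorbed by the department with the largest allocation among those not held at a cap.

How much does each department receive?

Tooling: $365,560; Machining: $140,410; Logistics: $150,100; Shipping: $144,400

Combined headcount = 344.
Unconstrained shares: Tooling 351,369.10; Machining 134,962.97; Logistics 144,270.76; Shipping 169,867.18.
Capped: Shipping ($144,400); remaining pool $656,070 reallocated over remaining headcount 271.
Redistributed shares: Tooling 365,559.30 → $365,560; Machining 140,413.51 → $140,410; Logistics 150,097.20 → $150,100.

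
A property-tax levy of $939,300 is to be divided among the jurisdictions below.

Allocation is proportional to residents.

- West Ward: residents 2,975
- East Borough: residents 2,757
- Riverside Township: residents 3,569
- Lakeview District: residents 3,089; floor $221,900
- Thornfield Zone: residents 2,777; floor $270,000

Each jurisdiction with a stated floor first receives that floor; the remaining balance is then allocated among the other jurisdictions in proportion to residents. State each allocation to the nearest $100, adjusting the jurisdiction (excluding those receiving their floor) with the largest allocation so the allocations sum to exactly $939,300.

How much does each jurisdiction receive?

Guaranteed amounts: Lakeview District $221,900; Thornfield Zone $270,000. Balance $447,400.
Balance split over remaining residents 9,301: West Ward 143,104.50 → $143,100; East Borough 132,618.19 → $132,600; Riverside Township 171,677.30 → $171,700.

West Ward: $143,100 · East Borough: $132,600 · Riverside Township: $171,700 · Lakeview District: $221,900 · Thornfield Zone: $270,000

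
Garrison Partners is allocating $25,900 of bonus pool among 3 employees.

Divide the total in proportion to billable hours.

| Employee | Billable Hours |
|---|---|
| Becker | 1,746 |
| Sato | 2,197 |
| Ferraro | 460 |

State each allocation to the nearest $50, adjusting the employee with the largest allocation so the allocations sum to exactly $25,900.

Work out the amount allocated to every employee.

Becker: $10,250 · Sato: $12,950 · Ferraro: $2,700

Sum of billable hours: 4,403.
Pro-rata amounts: Becker 1,746/4,403 × $25,900 = 10,270.59; Sato 2,197/4,403 × $25,900 = 12,923.53; Ferraro 460/4,403 × $25,900 = 2,705.88.
At nearest $50: Becker $10,250; Sato $12,900; Ferraro $2,700. Sum = $25,850.
Difference $25,900 − $25,850 = +$50 applied to largest allocation (Sato): Sato becomes $12,950.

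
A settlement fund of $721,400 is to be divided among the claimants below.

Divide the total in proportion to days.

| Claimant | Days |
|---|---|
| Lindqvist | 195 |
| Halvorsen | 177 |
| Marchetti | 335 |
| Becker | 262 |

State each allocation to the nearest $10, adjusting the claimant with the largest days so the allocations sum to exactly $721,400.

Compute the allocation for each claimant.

Lindqvist: $145,170 · Halvorsen: $131,770 · Marchetti: $249,410 · Becker: $195,050

Days total: 969.
Pro-rata amounts: Lindqvist 195/969 × $721,400 = 145,173.37; Halvorsen 177/969 × $721,400 = 131,772.76; Marchetti 335/969 × $721,400 = 249,400.41; Becker 262/969 × $721,400 = 195,053.46.
After rounding ($10): Lindqvist $145,170; Halvorsen $131,770; Marchetti $249,400; Becker $195,050. Sum = $721,390.
Difference $721,400 − $721,390 = +$10 applied to largest days (Marchetti): Marchetti becomes $249,410.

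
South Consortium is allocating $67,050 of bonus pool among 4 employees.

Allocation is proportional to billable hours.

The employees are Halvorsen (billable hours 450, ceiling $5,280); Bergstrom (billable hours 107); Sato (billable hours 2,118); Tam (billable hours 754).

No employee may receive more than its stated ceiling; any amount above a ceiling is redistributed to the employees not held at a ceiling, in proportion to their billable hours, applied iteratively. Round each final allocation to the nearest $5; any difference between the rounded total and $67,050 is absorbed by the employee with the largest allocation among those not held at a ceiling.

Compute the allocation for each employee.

Billable hours total: 3,429.
Unconstrained shares: Halvorsen 8,799.21; Bergstrom 2,092.26; Sato 41,414.96; Tam 14,743.57.
Held at cap: Halvorsen ($5,280); balance $61,770 reallocated over remaining billable hours 2,979.
Shares after redistribution: Bergstrom 2,218.66 → $2,220; Sato 43,917.04 → $43,915; Tam 15,634.30 → $15,635.

Halvorsen: $5,280 · Bergstrom: $2,220 · Sato: $43,915 · Tam: $15,635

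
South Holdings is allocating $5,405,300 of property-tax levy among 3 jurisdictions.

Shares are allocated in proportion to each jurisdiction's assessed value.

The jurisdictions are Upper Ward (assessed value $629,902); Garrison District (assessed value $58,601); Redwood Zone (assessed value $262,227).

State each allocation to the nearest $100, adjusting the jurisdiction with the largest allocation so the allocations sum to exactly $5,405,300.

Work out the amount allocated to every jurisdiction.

Combined assessed value = 950,730.
Proportional shares: Upper Ward 629,902/950,730 × $5,405,300 = 3,581,257.86; Garrison District 58,601/950,730 × $5,405,300 = 333,171.34; Redwood Zone 262,227/950,730 × $5,405,300 = 1,490,870.81.
Rounded to nearest $100: Upper Ward $3,581,300; Garrison District $333,200; Redwood Zone $1,490,900. Sum = $5,405,400.
Difference $5,405,300 − $5,405,400 = −$100 applied to largest allocation (Upper Ward): Upper Ward becomes $3,581,200.

Upper Ward: $3,581,200; Garrison District: $333,200; Redwood Zone: $1,490,900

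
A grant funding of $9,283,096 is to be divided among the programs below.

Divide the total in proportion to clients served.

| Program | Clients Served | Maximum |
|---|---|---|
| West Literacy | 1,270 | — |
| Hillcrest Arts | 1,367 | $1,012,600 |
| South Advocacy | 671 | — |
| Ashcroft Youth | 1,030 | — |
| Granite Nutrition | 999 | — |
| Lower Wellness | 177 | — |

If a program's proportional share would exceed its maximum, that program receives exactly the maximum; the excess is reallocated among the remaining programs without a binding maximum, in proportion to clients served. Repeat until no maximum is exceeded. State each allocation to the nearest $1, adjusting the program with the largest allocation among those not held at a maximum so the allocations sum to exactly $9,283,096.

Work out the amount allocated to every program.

West Literacy: $2,532,802 | Hillcrest Arts: $1,012,600 | South Advocacy: $1,338,197 | Ashcroft Youth: $2,054,162 | Granite Nutrition: $1,992,338 | Lower Wellness: $352,997

Clients served total: 5,514.
Proportional shares (ignoring caps): West Literacy 2,138,108.80; Hillcrest Arts 2,301,413.17; South Advocacy 1,129,662.21; Ashcroft Youth 1,734,056.74; Granite Nutrition 1,681,866.69; Lower Wellness 297,988.39.
Cap binds for Hillcrest Arts ($1,012,600); residual $8,270,496 reallocated over remaining clients served 4,147.
Redistributed shares: West Literacy 2,532,802.01 → $2,532,802; South Advocacy 1,338,196.97 → $1,338,197; Ashcroft Youth 2,054,162.26 → $2,054,162; Granite Nutrition 1,992,337.96 → $1,992,338; Lower Wellness 352,996.82 → $352,997.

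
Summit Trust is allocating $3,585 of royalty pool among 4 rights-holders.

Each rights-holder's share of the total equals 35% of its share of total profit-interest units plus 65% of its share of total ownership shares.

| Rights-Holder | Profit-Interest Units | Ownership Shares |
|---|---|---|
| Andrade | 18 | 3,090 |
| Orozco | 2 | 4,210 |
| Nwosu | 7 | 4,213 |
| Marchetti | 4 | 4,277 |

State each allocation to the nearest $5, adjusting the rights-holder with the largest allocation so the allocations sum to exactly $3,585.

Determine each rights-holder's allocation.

Andrade: $1,185 | Orozco: $700 | Nwosu: $905 | Marchetti: $795

Totals — profit-interest units 31, ownership shares 15,790.
Blended shares (35% profit-interest units + 65% ownership shares): Andrade 0.3304; Orozco 0.1959; Nwosu 0.2525; Marchetti 0.2212.
Raw shares: Andrade 1,184.58; Orozco 702.25; Nwosu 905.07; Marchetti 793.09.
After rounding ($5): Andrade $1,185; Orozco $700; Nwosu $905; Marchetti $795. Sum = $3,585.
Sum already equals the total — no adjustment.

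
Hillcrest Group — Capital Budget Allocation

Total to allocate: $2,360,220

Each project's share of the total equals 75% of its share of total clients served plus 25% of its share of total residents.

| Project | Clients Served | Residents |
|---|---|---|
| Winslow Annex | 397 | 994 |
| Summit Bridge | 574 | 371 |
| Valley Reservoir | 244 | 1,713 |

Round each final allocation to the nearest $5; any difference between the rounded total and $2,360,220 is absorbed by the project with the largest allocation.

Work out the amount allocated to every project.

Clients served total 1,215; residents total 3,078.
Blended shares (75% clients served + 25% residents): Winslow Annex 0.3258; Summit Bridge 0.3845; Valley Reservoir 0.2897.
Raw shares: Winslow Annex 768,950.17; Summit Bridge 907,396.47; Valley Reservoir 683,873.36.
At nearest $5: Winslow Annex $768,950; Summit Bridge $907,395; Valley Reservoir $683,875. Sum = $2,360,220.
Sum already equals the total — no adjustment.

Winslow Annex: $768,950; Summit Bridge: $907,395; Valley Reservoir: $683,875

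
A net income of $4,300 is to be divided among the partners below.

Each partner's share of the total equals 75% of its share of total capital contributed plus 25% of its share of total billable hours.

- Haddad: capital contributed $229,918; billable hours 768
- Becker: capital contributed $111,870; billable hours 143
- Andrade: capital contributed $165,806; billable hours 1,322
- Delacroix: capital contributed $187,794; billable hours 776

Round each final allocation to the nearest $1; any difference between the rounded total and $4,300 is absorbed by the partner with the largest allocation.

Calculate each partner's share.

Haddad: $1,341; Becker: $570; Andrade: $1,241; Delacroix: $1,148

Totals — capital contributed 695,388, billable hours 3,009.
Composite weights (75% capital contributed + 25% billable hours): Haddad 0.3118; Becker 0.1325; Andrade 0.2887; Delacroix 0.2670.
Raw shares: Haddad 1,340.67; Becker 569.91; Andrade 1,241.26; Delacroix 1,148.17.
At nearest $1: Haddad $1,341; Becker $570; Andrade $1,241; Delacroix $1,148. Sum = $4,300.
Rounded total matches; no reconciliation needed.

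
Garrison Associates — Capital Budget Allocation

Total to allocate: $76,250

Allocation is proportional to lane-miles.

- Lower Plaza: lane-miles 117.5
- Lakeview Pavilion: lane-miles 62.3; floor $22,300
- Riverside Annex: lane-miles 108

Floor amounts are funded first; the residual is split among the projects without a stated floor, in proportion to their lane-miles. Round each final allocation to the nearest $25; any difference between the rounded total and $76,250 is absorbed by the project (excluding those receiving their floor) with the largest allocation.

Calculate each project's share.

Lower Plaza: $28,100 | Lakeview Pavilion: $22,300 | Riverside Annex: $25,850

Fund the minimums — Lakeview Pavilion $22,300. Residual $53,950.
Residual split over remaining lane-miles 225.5: Lower Plaza 28,111.42 → $28,100; Riverside Annex 25,838.58 → $25,850.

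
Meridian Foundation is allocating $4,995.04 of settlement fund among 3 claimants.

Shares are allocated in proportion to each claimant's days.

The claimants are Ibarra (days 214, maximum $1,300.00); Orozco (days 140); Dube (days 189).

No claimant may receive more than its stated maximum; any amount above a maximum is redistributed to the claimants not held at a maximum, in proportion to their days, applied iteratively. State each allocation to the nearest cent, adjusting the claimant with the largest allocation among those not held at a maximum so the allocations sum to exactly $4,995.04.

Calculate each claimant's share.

Ibarra: $1,300.00 | Orozco: $1,572.36 | Dube: $2,122.68

Sum of days: 543.
Proportional shares (ignoring caps): Ibarra 1,968.5793; Orozco 1,287.8556; Dube 1,738.6051.
Capped: Ibarra ($1,300.00); remaining pool $3,695.04 reallocated over remaining days 329.
Remaining shares: Orozco 1,572.3574 → $1,572.36; Dube 2,122.6826 → $2,122.68.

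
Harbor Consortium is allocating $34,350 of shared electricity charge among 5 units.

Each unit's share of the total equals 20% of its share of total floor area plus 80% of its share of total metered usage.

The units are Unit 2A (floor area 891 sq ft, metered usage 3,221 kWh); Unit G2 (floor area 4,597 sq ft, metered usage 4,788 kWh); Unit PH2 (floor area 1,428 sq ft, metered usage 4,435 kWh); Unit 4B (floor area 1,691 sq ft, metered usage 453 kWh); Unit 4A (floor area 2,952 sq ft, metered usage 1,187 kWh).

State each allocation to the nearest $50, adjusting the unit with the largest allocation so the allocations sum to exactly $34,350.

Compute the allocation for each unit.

Totals — floor area 11,559, metered usage 14,084.
Composite weights (20% floor area + 80% metered usage): Unit 2A 0.1984; Unit G2 0.3515; Unit PH2 0.2766; Unit 4B 0.0550; Unit 4A 0.1185.
Proportional shares: Unit 2A 6,814.21; Unit G2 12,074.30; Unit PH2 9,502.07; Unit 4B 1,888.90; Unit 4A 4,070.51.
At nearest $50: Unit 2A $6,800; Unit G2 $12,050; Unit PH2 $9,500; Unit 4B $1,900; Unit 4A $4,050. Sum = $34,300.
Difference $34,350 − $34,300 = +$50 applied to largest allocation (Unit G2): Unit G2 becomes $12,100.

Unit 2A: $6,800; Unit G2: $12,100; Unit PH2: $9,500; Unit 4B: $1,900; Unit 4A: $4,050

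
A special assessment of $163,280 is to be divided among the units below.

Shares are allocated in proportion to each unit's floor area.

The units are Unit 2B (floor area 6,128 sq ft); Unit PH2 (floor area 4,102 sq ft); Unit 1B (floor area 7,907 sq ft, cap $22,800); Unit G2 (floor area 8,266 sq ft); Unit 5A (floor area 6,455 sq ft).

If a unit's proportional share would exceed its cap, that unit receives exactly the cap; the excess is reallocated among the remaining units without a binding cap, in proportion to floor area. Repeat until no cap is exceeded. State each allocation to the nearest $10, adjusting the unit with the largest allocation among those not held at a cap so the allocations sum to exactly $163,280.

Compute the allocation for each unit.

Unit 2B: $34,500 · Unit PH2: $23,100 · Unit 1B: $22,800 · Unit G2: $46,540 · Unit 5A: $36,340

Combined floor area = 32,858.
Unconstrained shares: Unit 2B 30,451.64; Unit PH2 20,383.91; Unit 1B 39,291.95; Unit G2 41,075.92; Unit 5A 32,076.58.
Held at cap: Unit 1B ($22,800); balance $140,480 reallocated over remaining floor area 24,951.
Shares after redistribution: Unit 2B 34,502.08 → $34,500; Unit PH2 23,095.23 → $23,100; Unit G2 46,539.52 → $46,540; Unit 5A 36,343.17 → $36,340.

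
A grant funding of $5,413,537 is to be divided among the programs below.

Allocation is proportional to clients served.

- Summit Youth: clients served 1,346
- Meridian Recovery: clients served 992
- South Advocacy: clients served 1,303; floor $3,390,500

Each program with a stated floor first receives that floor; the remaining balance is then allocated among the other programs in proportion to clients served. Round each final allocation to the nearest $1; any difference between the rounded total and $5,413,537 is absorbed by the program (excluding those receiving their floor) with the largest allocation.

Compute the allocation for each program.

Summit Youth: $1,164,674 | Meridian Recovery: $858,363 | South Advocacy: $3,390,500

Minimums first: South Advocacy $3,390,500. Remaining pool $2,023,037.
Remaining pool split over remaining clients served 2,338: Summit Youth 1,164,674.00 → $1,164,674; Meridian Recovery 858,363.00 → $858,363.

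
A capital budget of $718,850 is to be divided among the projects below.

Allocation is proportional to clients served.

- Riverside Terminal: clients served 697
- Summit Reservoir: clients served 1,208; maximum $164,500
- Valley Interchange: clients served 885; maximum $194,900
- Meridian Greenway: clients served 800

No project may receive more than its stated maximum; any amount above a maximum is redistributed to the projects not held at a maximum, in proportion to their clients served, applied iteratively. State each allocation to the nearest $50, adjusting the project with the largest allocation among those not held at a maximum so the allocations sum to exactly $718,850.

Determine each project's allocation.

Clients served total: 3,590.
Pro-rata shares before constraints: Riverside Terminal 139,565.03; Summit Reservoir 241,886.02; Valley Interchange 177,209.54; Meridian Greenway 160,189.42.
Held at cap: Summit Reservoir ($164,500); remaining pool $554,350 reallocated over remaining clients served 2,382.
Held at cap: Valley Interchange ($194,900); remaining pool $359,450 reallocated over remaining clients served 1,497.
Remaining shares: Riverside Terminal 167,359.15 → $167,350; Meridian Greenway 192,090.85 → $192,100.

Riverside Terminal: $167,350 · Summit Reservoir: $164,500 · Valley Interchange: $194,900 · Meridian Greenway: $192,100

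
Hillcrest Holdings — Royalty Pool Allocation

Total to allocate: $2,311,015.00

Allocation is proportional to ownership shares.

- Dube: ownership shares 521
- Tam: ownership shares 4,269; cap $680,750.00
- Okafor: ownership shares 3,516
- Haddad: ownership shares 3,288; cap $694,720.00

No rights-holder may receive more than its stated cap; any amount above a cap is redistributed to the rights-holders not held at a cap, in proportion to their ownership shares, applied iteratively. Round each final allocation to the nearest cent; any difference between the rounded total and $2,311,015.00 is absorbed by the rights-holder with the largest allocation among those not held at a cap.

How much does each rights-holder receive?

Dube: $120,737.91 | Tam: $680,750.00 | Okafor: $814,807.09 | Haddad: $694,720.00

Total ownership shares = 11,594.
Pro-rata shares before constraints: Dube 103,850.1652; Tam 850,933.5031; Okafor 700,839.1185; Haddad 655,392.2132.
Cap binds for Tam ($680,750.00); balance $1,630,265.00 reallocated over remaining ownership shares 7,325.
Cap binds for Haddad ($694,720.00); balance $935,545.00 reallocated over remaining ownership shares 4,037.
Remaining shares: Dube 120,737.9106 → $120,737.91; Okafor 814,807.0894 → $814,807.09.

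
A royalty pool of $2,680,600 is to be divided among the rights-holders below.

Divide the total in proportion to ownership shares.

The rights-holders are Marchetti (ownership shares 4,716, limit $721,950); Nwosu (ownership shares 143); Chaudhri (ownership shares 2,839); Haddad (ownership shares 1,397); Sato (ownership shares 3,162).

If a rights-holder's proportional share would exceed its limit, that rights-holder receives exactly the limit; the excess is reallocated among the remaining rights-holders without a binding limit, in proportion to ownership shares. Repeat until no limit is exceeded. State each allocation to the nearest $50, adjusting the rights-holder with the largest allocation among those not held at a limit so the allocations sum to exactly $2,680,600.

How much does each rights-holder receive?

Total ownership shares = 12,257.
Proportional shares (ignoring caps): Marchetti 1,031,386.93; Nwosu 31,274.03; Chaudhri 620,887.93; Haddad 305,523.23; Sato 691,527.88.
Cap binds for Marchetti ($721,950); balance $1,958,650 reallocated over remaining ownership shares 7,541.
Shares after redistribution: Nwosu 37,141.88 → $37,150; Chaudhri 737,383.28 → $737,400; Haddad 362,847.64 → $362,850; Sato 821,277.19 → $821,300.
Rounding difference −$50 applied to Sato → $821,250.

Marchetti: $721,950 | Nwosu: $37,150 | Chaudhri: $737,400 | Haddad: $362,850 | Sato: $821,250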